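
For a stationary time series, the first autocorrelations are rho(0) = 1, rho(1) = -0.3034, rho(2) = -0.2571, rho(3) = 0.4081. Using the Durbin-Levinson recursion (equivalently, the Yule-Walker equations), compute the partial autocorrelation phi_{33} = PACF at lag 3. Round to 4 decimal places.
\phi_{33} = 0.2371

The PACF at lag k is phi_{kk}, the last component of the solution
to the Yule-Walker system G_k phi = r_k where
  (G_k)_{ij} = rho(|i - j|), (r_k)_i = rho(i), i,j = 1..k.
Equivalently, Durbin-Levinson gives phi_{kk} iteratively:
  phi_{11} = rho(1)
  phi_{kk} = [rho(k) - sum_{j=1..k-1} phi_{k-1,j} rho(k-j)]
            / [1 - sum_{j=1..k-1} phi_{k-1,j} rho(j)],
  phi_{k,j} = phi_{k-1,j} - phi_{kk} phi_{k-1,k-j},  j = 1..k-1.
Step k = 1:
  phi_11 = rho(1) = -0.3034.
Step k = 2:
  phi_22 = [rho(2) - phi_11 rho(1)] / [1 - phi_11 rho(1)] = [-0.2571 - (-0.3034)(-0.3034)] / [1 - (-0.3034)(-0.3034)]
         = -0.34915156 / 0.90794844 = -0.38455.
  Update: phi_21 = phi_11 - phi_22 phi_11 = -0.3034 - (-0.38455)(-0.3034) = -0.420072.
Step k = 3:
  phi_33 = [rho(3) - phi_21 rho(2) - phi_22 rho(1)] / [1 - phi_21 rho(1) - phi_22 rho(2)]
    numerator   = 0.4081 - (-0.420072)(-0.2571) - (-0.38455)(-0.3034) = 0.1834269
    denominator = 1 - (-0.420072)(-0.3034) - (-0.38455)(-0.2571) = 0.77368221
  phi_33 = 0.1834269 / 0.77368221 = 0.2371.
Therefore phi_{33} = 0.2371.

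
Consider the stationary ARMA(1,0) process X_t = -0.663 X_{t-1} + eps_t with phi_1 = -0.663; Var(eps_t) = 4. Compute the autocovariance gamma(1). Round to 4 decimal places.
\gamma(1) = -4.7321

Multiply the model equation by X_{t-k} and take expectations. With theta_0 = psi_0 = 1 and psi_j the MA(infinity) weights, this gives
  gamma(k) - sum_i phi_i gamma(k-i) = c_k,
  c_k = sigma^2 * sum_{j=k..q} theta_j psi_{j-k}   (c_k = 0 for k > q),
using gamma(-m) = gamma(m).
Pure AR (q = 0): c_0 = sigma^2 = 4, c_k = 0 for k >= 1.
Equations for k = 0 and k = 1 (AR order 1):
  gamma(0) = phi_1 gamma(1) + c_0
  gamma(1) = phi_1 gamma(0) + c_1
Substituting the second into the first: gamma(0) (1 - phi_1^2) = c_0 + phi_1 c_1, so
  gamma(0) = c_0 / (1 - phi_1^2) = 4 / (1 - (-0.663)^2) = 4 / 0.560431 = 7.137364.
  gamma(1) = phi_1 gamma(0) = (-0.663)(7.137364) = -4.732072.
Therefore gamma(1) = -4.7321 (to 4 decimal places).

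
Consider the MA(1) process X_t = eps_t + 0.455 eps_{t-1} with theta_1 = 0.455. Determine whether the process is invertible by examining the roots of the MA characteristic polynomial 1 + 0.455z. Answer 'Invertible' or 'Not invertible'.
\text{Invertible}

The MA(q) characteristic polynomial is P(z) = 1 + 0.455z.
Invertibility requires all roots to lie outside the unit circle, i.e. |z| > 1 for every root.
This is linear in z: 1 + (0.455) z = 0  =>  z = -1/(0.455) = -2.197802,  |z| = 2.197802.
Moduli of all roots: 2.1978.
All moduli strictly greater than 1? Yes.
Verdict: Invertible.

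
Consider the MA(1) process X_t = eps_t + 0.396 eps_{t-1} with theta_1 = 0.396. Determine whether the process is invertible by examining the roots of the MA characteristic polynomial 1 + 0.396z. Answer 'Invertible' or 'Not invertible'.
\text{Invertible}

The MA(q) characteristic polynomial is P(z) = 1 + 0.396z.
Invertibility requires all roots to lie outside the unit circle, i.e. |z| > 1 for every root.
This is linear in z: 1 + (0.396) z = 0  =>  z = -1/(0.396) = -2.525253,  |z| = 2.525253.
Moduli of all roots: 2.5253.
All moduli strictly greater than 1? Yes.
Verdict: Invertible.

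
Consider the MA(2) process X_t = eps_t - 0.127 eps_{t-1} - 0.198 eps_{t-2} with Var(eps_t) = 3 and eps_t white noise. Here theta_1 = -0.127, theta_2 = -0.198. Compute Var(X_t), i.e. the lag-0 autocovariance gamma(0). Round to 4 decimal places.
\gamma(0) = 3.1660

For an MA(q) process X_t = eps_t + sum_i theta_i eps_{t-i} with
Var(eps_t) = sigma^2, the variance is
  gamma(0) = sigma^2 * (1 + sum_i theta_i^2).
  sum_i theta_i^2 = (-0.127)^2 + (-0.198)^2 = 0.016129 + 0.039204 = 0.055333.
  gamma(0) = 3 * (1 + 0.055333) = 3 * 1.055333 = 3.165999, which rounds to 3.1660.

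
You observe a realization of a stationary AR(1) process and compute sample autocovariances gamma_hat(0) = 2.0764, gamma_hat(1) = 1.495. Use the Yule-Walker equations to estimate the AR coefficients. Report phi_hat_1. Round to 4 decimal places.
\hat\phi_{1} = 0.7200

The Yule-Walker equations for an AR(p) process read, in matrix form,
  Gamma_p phi = r_p,   with   (Gamma_p)_{ij} = gamma(|i - j|),
                       (r_p)_i = gamma(i),   i,j = 1..p.
Substitute the sample gammas (Toeplitz matrix and right-hand side of size 1):
  Gamma_p = [[2.0764]]
  r_p     = [1.495]
With p = 1 this is the single equation gamma(0) phi_1 = gamma(1):
  phi_hat_1 = gamma(1) / gamma(0) = 1.495 / 2.0764 = 0.7200.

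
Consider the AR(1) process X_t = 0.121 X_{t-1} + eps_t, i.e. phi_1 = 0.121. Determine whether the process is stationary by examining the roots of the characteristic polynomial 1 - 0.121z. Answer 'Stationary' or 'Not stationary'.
\text{Stationary}

The AR(p) characteristic polynomial is P(z) = 1 - 0.121z.
Stationarity requires all roots to lie outside the unit circle, i.e. |z| > 1 for every root.
This is linear in z: 1 + (-0.121) z = 0  =>  z = -1/(-0.121) = 8.264463,  |z| = 8.264463.
Moduli of all roots: 8.2645.
All moduli strictly greater than 1? Yes.
Verdict: Stationary.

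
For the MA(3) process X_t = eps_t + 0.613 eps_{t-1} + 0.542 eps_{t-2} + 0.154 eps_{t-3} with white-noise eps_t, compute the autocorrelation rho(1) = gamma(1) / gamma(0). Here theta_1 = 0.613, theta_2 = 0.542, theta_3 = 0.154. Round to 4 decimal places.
\rho(1) = 0.6075

For an MA(q) process with theta_0 = 1, the autocovariance is
  gamma(k) = sigma^2 * sum_{i=0..q-k} theta_i * theta_{i+k},
and rho(k) = gamma(k) / gamma(0). Sigma^2 cancels.
  numerator   = (1)*(0.613) + (0.613)*(0.542) + (0.542)*(0.154) = 1.028714.
  denominator = (1)^2 + (0.613)^2 + (0.542)^2 + (0.154)^2 = 1.693249.
  rho(1) = 1.028714 / 1.693249 = 0.6075.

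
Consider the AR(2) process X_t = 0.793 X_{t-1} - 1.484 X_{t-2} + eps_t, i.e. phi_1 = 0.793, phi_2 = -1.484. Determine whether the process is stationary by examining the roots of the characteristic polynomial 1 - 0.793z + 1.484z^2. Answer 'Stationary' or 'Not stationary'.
\text{Not stationary}

The AR(p) characteristic polynomial is P(z) = 1 - 0.793z + 1.484z^2.
Stationarity requires all roots to lie outside the unit circle, i.e. |z| > 1 for every root.
Set 1 + (-0.793) z + (1.484) z^2 = 0, i.e. a z^2 + b z + c = 0 with a = 1.484, b = -0.793, c = 1.
Discriminant D = b^2 - 4ac = (-0.793)^2 - 4*(1.484)*1 = 0.628849 - (5.936) = -5.307151.
D < 0, so the roots are the complex-conjugate pair z = (-b +/- i sqrt(-D)) / (2a) = 0.2672 +/- 0.7762i.
For a conjugate pair |z|^2 = z * conj(z) = (product of roots) = c/a = 1/(1.484) = 0.673854, so |z| = sqrt(0.673854) = 0.8209 for both roots.
Moduli of all roots: 0.8209, 0.8209.
All moduli strictly greater than 1? No.
Verdict: Not stationary.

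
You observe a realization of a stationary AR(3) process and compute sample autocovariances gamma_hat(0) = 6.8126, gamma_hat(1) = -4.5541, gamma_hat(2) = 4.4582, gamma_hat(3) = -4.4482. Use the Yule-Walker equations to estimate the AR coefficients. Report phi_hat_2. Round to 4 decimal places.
\hat\phi_{2} = 0.2620

The Yule-Walker equations for an AR(p) process read, in matrix form,
  Gamma_p phi = r_p,   with   (Gamma_p)_{ij} = gamma(|i - j|),
                       (r_p)_i = gamma(i),   i,j = 1..p.
Substitute the sample gammas (Toeplitz matrix and right-hand side of size 3):
  Gamma_p = [[6.8126, -4.5541, 4.4582], [-4.5541, 6.8126, -4.5541], [4.4582, -4.5541, 6.8126]]
  r_p     = [-4.5541, 4.4582, -4.4482]
Written out (R1..R3):
  (R1) 6.8126 phi_1 - 4.5541 phi_2 + 4.4582 phi_3 = -4.5541
  (R2) -4.5541 phi_1 + 6.8126 phi_2 - 4.5541 phi_3 = 4.4582
  (R3) 4.4582 phi_1 - 4.5541 phi_2 + 6.8126 phi_3 = -4.4482
Gaussian elimination:
  R2 <- R2 - (-4.5541/6.8126) R1 = R2 - (-0.668482) R1:  3.768266 phi_2 - 1.573874 phi_3 = 1.413866
  R3 <- R3 - (4.4582/6.8126) R1 = R3 - (0.654405) R1:  -1.573874 phi_2 + 3.895131 phi_3 = -1.467974
  R3 <- R3 - (-1.573874/3.768266) R2 = R3 - (-0.417665) R2:  3.237779 phi_3 = -0.877451
Back-substitution:
  phi_hat_3 = -0.877451 / 3.237779 = -0.271004
  phi_hat_2 = (1.413866 - (-1.573874)(-0.271004)) / 3.768266 = 0.262014
  phi_hat_1 = (-4.5541 - (-4.5541)(0.262014) - (4.4582)(-0.271004)) / 6.8126 = -0.315984
So phi_hat = [-0.3160, 0.2620, -0.2710].
Therefore phi_hat_2 = 0.2620.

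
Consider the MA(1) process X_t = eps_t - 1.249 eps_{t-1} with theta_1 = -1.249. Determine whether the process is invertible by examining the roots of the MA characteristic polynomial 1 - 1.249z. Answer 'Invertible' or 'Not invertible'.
\text{Not invertible}

The MA(q) characteristic polynomial is P(z) = 1 - 1.249z.
Invertibility requires all roots to lie outside the unit circle, i.e. |z| > 1 for every root.
This is linear in z: 1 + (-1.249) z = 0  =>  z = -1/(-1.249) = 0.800641,  |z| = 0.800641.
Moduli of all roots: 0.8006.
All moduli strictly greater than 1? No.
Verdict: Not invertible.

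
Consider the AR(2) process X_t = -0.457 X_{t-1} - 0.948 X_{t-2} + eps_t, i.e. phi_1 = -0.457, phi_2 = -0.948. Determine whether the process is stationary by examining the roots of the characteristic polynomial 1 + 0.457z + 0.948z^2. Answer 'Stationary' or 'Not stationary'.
\text{Stationary}

The AR(p) characteristic polynomial is P(z) = 1 + 0.457z + 0.948z^2.
Stationarity requires all roots to lie outside the unit circle, i.e. |z| > 1 for every root.
Set 1 + (0.457) z + (0.948) z^2 = 0, i.e. a z^2 + b z + c = 0 with a = 0.948, b = 0.457, c = 1.
Discriminant D = b^2 - 4ac = (0.457)^2 - 4*(0.948)*1 = 0.208849 - (3.792) = -3.583151.
D < 0, so the roots are the complex-conjugate pair z = (-b +/- i sqrt(-D)) / (2a) = -0.241 +/- 0.9984i.
For a conjugate pair |z|^2 = z * conj(z) = (product of roots) = c/a = 1/(0.948) = 1.054852, so |z| = sqrt(1.054852) = 1.0271 for both roots.
Moduli of all roots: 1.0271, 1.0271.
All moduli strictly greater than 1? Yes.
Verdict: Stationary.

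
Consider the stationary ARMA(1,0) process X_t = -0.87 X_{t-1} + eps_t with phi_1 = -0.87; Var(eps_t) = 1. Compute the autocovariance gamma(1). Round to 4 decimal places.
\gamma(1) = -3.5788

Multiply the model equation by X_{t-k} and take expectations. With theta_0 = psi_0 = 1 and psi_j the MA(infinity) weights, this gives
  gamma(k) - sum_i phi_i gamma(k-i) = c_k,
  c_k = sigma^2 * sum_{j=k..q} theta_j psi_{j-k}   (c_k = 0 for k > q),
using gamma(-m) = gamma(m).
Pure AR (q = 0): c_0 = sigma^2 = 1, c_k = 0 for k >= 1.
Equations for k = 0 and k = 1 (AR order 1):
  gamma(0) = phi_1 gamma(1) + c_0
  gamma(1) = phi_1 gamma(0) + c_1
Substituting the second into the first: gamma(0) (1 - phi_1^2) = c_0 + phi_1 c_1, so
  gamma(0) = c_0 / (1 - phi_1^2) = 1 / (1 - (-0.87)^2) = 1 / 0.2431 = 4.113534.
  gamma(1) = phi_1 gamma(0) = (-0.87)(4.113534) = -3.578774.
Therefore gamma(1) = -3.5788 (to 4 decimal places).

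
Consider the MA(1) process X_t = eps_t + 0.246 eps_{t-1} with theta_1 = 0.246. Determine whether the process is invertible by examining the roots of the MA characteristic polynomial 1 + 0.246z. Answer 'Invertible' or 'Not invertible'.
\text{Invertible}

The MA(q) characteristic polynomial is P(z) = 1 + 0.246z.
Invertibility requires all roots to lie outside the unit circle, i.e. |z| > 1 for every root.
This is linear in z: 1 + (0.246) z = 0  =>  z = -1/(0.246) = -4.065041,  |z| = 4.065041.
Moduli of all roots: 4.0650.
All moduli strictly greater than 1? Yes.
Verdict: Invertible.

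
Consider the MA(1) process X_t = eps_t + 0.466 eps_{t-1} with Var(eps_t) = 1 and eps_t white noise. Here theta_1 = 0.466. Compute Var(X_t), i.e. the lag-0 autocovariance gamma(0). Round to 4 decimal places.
\gamma(0) = 1.2172

For an MA(q) process X_t = eps_t + sum_i theta_i eps_{t-i} with
Var(eps_t) = sigma^2, the variance is
  gamma(0) = sigma^2 * (1 + sum_i theta_i^2).
  sum_i theta_i^2 = (0.466)^2 = 0.217156.
  gamma(0) = 1 * (1 + 0.217156) = 1 * 1.217156 = 1.217156, which rounds to 1.2172.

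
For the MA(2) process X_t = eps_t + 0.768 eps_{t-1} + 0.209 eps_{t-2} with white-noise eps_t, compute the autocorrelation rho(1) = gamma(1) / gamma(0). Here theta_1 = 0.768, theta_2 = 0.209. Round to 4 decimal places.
\rho(1) = 0.5684

For an MA(q) process with theta_0 = 1, the autocovariance is
  gamma(k) = sigma^2 * sum_{i=0..q-k} theta_i * theta_{i+k},
and rho(k) = gamma(k) / gamma(0). Sigma^2 cancels.
  numerator   = (1)*(0.768) + (0.768)*(0.209) = 0.928512.
  denominator = (1)^2 + (0.768)^2 + (0.209)^2 = 1.633505.
  rho(1) = 0.928512 / 1.633505 = 0.5684.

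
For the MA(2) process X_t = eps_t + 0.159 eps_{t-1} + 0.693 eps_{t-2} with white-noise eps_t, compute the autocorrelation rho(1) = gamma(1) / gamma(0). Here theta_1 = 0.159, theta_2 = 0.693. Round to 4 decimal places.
\rho(1) = 0.1788

For an MA(q) process with theta_0 = 1, the autocovariance is
  gamma(k) = sigma^2 * sum_{i=0..q-k} theta_i * theta_{i+k},
and rho(k) = gamma(k) / gamma(0). Sigma^2 cancels.
  numerator   = (1)*(0.159) + (0.159)*(0.693) = 0.269187.
  denominator = (1)^2 + (0.159)^2 + (0.693)^2 = 1.50553.
  rho(1) = 0.269187 / 1.50553 = 0.1788.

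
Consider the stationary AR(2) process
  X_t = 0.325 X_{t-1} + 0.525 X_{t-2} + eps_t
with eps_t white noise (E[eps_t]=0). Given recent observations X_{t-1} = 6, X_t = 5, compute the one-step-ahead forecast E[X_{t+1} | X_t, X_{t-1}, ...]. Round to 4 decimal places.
E[X_{t+1} \mid \mathcal F_t] = 4.7750

For an AR(p) model X_t = c + sum_i phi_i X_{t-i} + eps_t, the
one-step-ahead conditional mean is
  E[X_{t+1} | X_t, ...] = c + sum_i phi_i X_{t+1-i}.
Substitute known values:
  E[X_{t+1} | ...] = (0.325) * (5) + (0.525) * (6)
                   = 4.7750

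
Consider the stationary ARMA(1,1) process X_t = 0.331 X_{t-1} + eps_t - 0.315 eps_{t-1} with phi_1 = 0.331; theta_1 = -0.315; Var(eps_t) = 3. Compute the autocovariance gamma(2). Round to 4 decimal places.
\gamma(2) = 0.0160

Multiply the model equation by X_{t-k} and take expectations. With theta_0 = psi_0 = 1 and psi_j the MA(infinity) weights, this gives
  gamma(k) - sum_i phi_i gamma(k-i) = c_k,
  c_k = sigma^2 * sum_{j=k..q} theta_j psi_{j-k}   (c_k = 0 for k > q),
using gamma(-m) = gamma(m).
psi-weights needed (psi_j = theta_j + sum_i phi_i psi_{j-i}):
  psi_1 = theta_1 + phi_1 = -0.315 + (0.331) = 0.016
Right-hand sides:
  c_0 = sigma^2 (1 + theta_1 psi_1) = 3 * (1 + (-0.315)(0.016)) = 3 * 0.99496 = 2.98488
  c_1 = sigma^2 theta_1 = 3 * (-0.315) = -0.945
  c_2 = 0
Equations for k = 0 and k = 1 (AR order 1):
  gamma(0) = phi_1 gamma(1) + c_0
  gamma(1) = phi_1 gamma(0) + c_1
Substituting the second into the first: gamma(0) (1 - phi_1^2) = c_0 + phi_1 c_1, so
  gamma(0) = (c_0 + phi_1 c_1) / (1 - phi_1^2) = (2.98488 + (0.331)(-0.945)) / (1 - (0.331)^2) = 2.672085 / 0.890439 = 3.000862.
  gamma(1) = phi_1 gamma(0) + c_1 = (0.331)(3.000862) + (-0.945) = 0.048285.
For k = 2 (> q): gamma(2) = phi_1 gamma(1) = (0.331)(0.048285) = 0.015982.
Therefore gamma(2) = 0.0160 (to 4 decimal places).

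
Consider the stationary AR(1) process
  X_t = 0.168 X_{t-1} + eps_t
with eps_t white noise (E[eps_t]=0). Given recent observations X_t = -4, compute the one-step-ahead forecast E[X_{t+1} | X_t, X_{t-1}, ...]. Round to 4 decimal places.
E[X_{t+1} \mid \mathcal F_t] = -0.6720

For an AR(p) model X_t = c + sum_i phi_i X_{t-i} + eps_t, the
one-step-ahead conditional mean is
  E[X_{t+1} | X_t, ...] = c + sum_i phi_i X_{t+1-i}.
Substitute known values:
  E[X_{t+1} | ...] = (0.168) * (-4)
                   = -0.6720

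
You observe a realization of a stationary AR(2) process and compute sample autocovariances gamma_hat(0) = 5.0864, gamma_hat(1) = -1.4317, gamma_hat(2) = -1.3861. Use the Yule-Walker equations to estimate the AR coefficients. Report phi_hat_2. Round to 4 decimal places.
\hat\phi_{2} = -0.3820

The Yule-Walker equations for an AR(p) process read, in matrix form,
  Gamma_p phi = r_p,   with   (Gamma_p)_{ij} = gamma(|i - j|),
                       (r_p)_i = gamma(i),   i,j = 1..p.
Substitute the sample gammas (Toeplitz matrix and right-hand side of size 2):
  Gamma_p = [[5.0864, -1.4317], [-1.4317, 5.0864]]
  r_p     = [-1.4317, -1.3861]
Written out:
  5.0864 phi_1 - 1.4317 phi_2 = -1.4317
  -1.4317 phi_1 + 5.0864 phi_2 = -1.3861
Solve by Cramer's rule:
  det = gamma(0)^2 - gamma(1)^2 = (5.0864)^2 - (-1.4317)^2 = 25.87146496 - 2.04976489 = 23.82170007
  phi_hat_1 = [gamma(1) gamma(0) - gamma(1) gamma(2)] / det = [(-1.4317)(5.0864) - (-1.4317)(-1.3861)] / 23.82170007 = -9.26667825 / 23.82170007 = -0.389
  phi_hat_2 = [gamma(0) gamma(2) - gamma(1)^2] / det = [(5.0864)(-1.3861) - (-1.4317)^2] / 23.82170007 = -9.10002393 / 23.82170007 = -0.382
So phi_hat = [-0.3890, -0.3820].
Therefore phi_hat_2 = -0.3820.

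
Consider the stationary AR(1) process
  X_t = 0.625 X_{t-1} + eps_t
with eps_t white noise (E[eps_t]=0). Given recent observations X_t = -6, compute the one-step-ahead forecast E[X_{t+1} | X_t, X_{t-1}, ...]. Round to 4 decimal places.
E[X_{t+1} \mid \mathcal F_t] = -3.7500

For an AR(p) model X_t = c + sum_i phi_i X_{t-i} + eps_t, the
one-step-ahead conditional mean is
  E[X_{t+1} | X_t, ...] = c + sum_i phi_i X_{t+1-i}.
Substitute known values:
  E[X_{t+1} | ...] = (0.625) * (-6)
                   = -3.7500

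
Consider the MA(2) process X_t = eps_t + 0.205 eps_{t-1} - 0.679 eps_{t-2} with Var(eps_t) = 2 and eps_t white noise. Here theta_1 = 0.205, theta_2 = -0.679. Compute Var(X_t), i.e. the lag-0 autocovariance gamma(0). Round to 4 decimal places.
\gamma(0) = 3.0061

For an MA(q) process X_t = eps_t + sum_i theta_i eps_{t-i} with
Var(eps_t) = sigma^2, the variance is
  gamma(0) = sigma^2 * (1 + sum_i theta_i^2).
  sum_i theta_i^2 = (0.205)^2 + (-0.679)^2 = 0.042025 + 0.461041 = 0.503066.
  gamma(0) = 2 * (1 + 0.503066) = 2 * 1.503066 = 3.006132, which rounds to 3.0061.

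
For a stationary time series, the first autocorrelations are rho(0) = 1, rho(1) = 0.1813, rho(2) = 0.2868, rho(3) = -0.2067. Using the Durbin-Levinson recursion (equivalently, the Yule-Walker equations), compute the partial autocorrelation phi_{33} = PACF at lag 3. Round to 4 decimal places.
\phi_{33} = -0.3250

The PACF at lag k is phi_{kk}, the last component of the solution
to the Yule-Walker system G_k phi = r_k where
  (G_k)_{ij} = rho(|i - j|), (r_k)_i = rho(i), i,j = 1..k.
Equivalently, Durbin-Levinson gives phi_{kk} iteratively:
  phi_{11} = rho(1)
  phi_{kk} = [rho(k) - sum_{j=1..k-1} phi_{k-1,j} rho(k-j)]
            / [1 - sum_{j=1..k-1} phi_{k-1,j} rho(j)],
  phi_{k,j} = phi_{k-1,j} - phi_{kk} phi_{k-1,k-j},  j = 1..k-1.
Step k = 1:
  phi_11 = rho(1) = 0.1813.
Step k = 2:
  phi_22 = [rho(2) - phi_11 rho(1)] / [1 - phi_11 rho(1)] = [0.2868 - (0.1813)(0.1813)] / [1 - (0.1813)(0.1813)]
         = 0.25393031 / 0.96713031 = 0.262561.
  Update: phi_21 = phi_11 - phi_22 phi_11 = 0.1813 - (0.262561)(0.1813) = 0.133698.
Step k = 3:
  phi_33 = [rho(3) - phi_21 rho(2) - phi_22 rho(1)] / [1 - phi_21 rho(1) - phi_22 rho(2)]
    numerator   = -0.2067 - (0.133698)(0.2868) - (0.262561)(0.1813) = -0.29264675
    denominator = 1 - (0.133698)(0.1813) - (0.262561)(0.2868) = 0.90045822
  phi_33 = -0.29264675 / 0.90045822 = -0.325.
Therefore phi_{33} = -0.3250.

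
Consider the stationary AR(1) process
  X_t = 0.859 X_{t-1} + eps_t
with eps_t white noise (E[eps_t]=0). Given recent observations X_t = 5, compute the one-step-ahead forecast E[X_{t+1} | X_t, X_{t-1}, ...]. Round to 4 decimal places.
E[X_{t+1} \mid \mathcal F_t] = 4.2950

For an AR(p) model X_t = c + sum_i phi_i X_{t-i} + eps_t, the
one-step-ahead conditional mean is
  E[X_{t+1} | X_t, ...] = c + sum_i phi_i X_{t+1-i}.
Substitute known values:
  E[X_{t+1} | ...] = (0.859) * (5)
                   = 4.2950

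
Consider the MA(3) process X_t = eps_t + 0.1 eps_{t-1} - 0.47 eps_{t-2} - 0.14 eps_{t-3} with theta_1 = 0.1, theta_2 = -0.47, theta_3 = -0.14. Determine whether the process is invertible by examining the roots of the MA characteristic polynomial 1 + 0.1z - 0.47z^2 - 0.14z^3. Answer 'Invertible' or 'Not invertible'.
\text{Invertible}

The MA(q) characteristic polynomial is P(z) = 1 + 0.1z - 0.47z^2 - 0.14z^3.
Invertibility requires all roots to lie outside the unit circle, i.e. |z| > 1 for every root.
Degree 3: look for a simple real root z0 first, then factor out (1 - z/z0) and solve the remaining quadratic.
Testing z0 = -2.5: P(-2.5) = 1 + (0.1)(-2.5) + (-0.47)(-2.5)^2 + (-0.14)(-2.5)^3
  = 1 + (-0.25) + (-2.9375) + (2.1875) = 0.  So z_0 = -2.5 is a root, |z_0| = 2.5.
Divide out the factor (1 + 0.4 z) = (1 - z/z0) (since 1/z0 = -0.4):
  P(z) = (1 + 0.4 z)(1 + (-0.3) z + (-0.35) z^2)
  [check: z-coef -0.3 - (-0.4) = 0.1; z^2-coef -0.35 - (-0.4)(-0.3) = -0.47; z^3-coef -(-0.4)(-0.35) = -0.14.]
Remaining roots from the quadratic factor 1 + (-0.3) z + (-0.35) z^2:
  Set 1 + (-0.3) z + (-0.35) z^2 = 0, i.e. a z^2 + b z + c = 0 with a = -0.35, b = -0.3, c = 1.
  Discriminant D = b^2 - 4ac = (-0.3)^2 - 4*(-0.35)*1 = 0.09 - (-1.4) = 1.49.
  D >= 0, so the roots are real: z = (-b +/- sqrt(D)) / (2a) = (0.3 +/- 1.220656) / (-0.7).
    z_1 = (0.3 + 1.220656) / (-0.7) = -2.1724,   |z_1| = 2.1724.
    z_2 = (0.3 - 1.220656) / (-0.7) = 1.3152,   |z_2| = 1.3152.
Moduli of all roots: 2.5000, 2.1724, 1.3152.
All moduli strictly greater than 1? Yes.
Verdict: Invertible.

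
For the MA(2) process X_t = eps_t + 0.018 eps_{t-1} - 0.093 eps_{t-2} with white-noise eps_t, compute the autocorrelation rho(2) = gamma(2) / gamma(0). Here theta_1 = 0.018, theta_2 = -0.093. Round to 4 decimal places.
\rho(2) = -0.0922

For an MA(q) process with theta_0 = 1, the autocovariance is
  gamma(k) = sigma^2 * sum_{i=0..q-k} theta_i * theta_{i+k},
and rho(k) = gamma(k) / gamma(0). Sigma^2 cancels.
  numerator   = (1)*(-0.093) = -0.093.
  denominator = (1)^2 + (0.018)^2 + (-0.093)^2 = 1.008973.
  rho(2) = -0.093 / 1.008973 = -0.0922.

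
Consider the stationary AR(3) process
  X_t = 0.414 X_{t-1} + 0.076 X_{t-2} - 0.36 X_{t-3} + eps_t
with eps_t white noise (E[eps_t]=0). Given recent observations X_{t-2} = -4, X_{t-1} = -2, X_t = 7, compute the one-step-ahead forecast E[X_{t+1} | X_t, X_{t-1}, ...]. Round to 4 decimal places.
E[X_{t+1} \mid \mathcal F_t] = 4.1860

For an AR(p) model X_t = c + sum_i phi_i X_{t-i} + eps_t, the
one-step-ahead conditional mean is
  E[X_{t+1} | X_t, ...] = c + sum_i phi_i X_{t+1-i}.
Substitute known values:
  E[X_{t+1} | ...] = (0.414) * (7) + (0.076) * (-2) + (-0.36) * (-4)
                   = 4.1860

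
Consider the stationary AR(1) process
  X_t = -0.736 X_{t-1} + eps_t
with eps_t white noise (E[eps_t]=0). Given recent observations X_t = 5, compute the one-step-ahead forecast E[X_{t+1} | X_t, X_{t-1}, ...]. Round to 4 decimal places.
E[X_{t+1} \mid \mathcal F_t] = -3.6800

For an AR(p) model X_t = c + sum_i phi_i X_{t-i} + eps_t, the
one-step-ahead conditional mean is
  E[X_{t+1} | X_t, ...] = c + sum_i phi_i X_{t+1-i}.
Substitute known values:
  E[X_{t+1} | ...] = (-0.736) * (5)
                   = -3.6800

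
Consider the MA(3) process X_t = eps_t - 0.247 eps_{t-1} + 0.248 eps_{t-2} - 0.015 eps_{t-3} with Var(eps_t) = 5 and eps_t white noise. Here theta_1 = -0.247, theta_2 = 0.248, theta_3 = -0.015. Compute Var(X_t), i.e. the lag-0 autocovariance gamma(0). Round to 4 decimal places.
\gamma(0) = 5.6137

For an MA(q) process X_t = eps_t + sum_i theta_i eps_{t-i} with
Var(eps_t) = sigma^2, the variance is
  gamma(0) = sigma^2 * (1 + sum_i theta_i^2).
  sum_i theta_i^2 = (-0.247)^2 + (0.248)^2 + (-0.015)^2 = 0.061009 + 0.061504 + 0.000225 = 0.122738.
  gamma(0) = 5 * (1 + 0.122738) = 5 * 1.122738 = 5.61369, which rounds to 5.6137.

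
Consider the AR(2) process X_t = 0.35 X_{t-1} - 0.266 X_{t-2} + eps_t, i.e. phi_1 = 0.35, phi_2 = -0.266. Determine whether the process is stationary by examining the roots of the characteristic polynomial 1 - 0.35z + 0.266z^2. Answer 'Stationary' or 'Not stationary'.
\text{Stationary}

The AR(p) characteristic polynomial is P(z) = 1 - 0.35z + 0.266z^2.
Stationarity requires all roots to lie outside the unit circle, i.e. |z| > 1 for every root.
Set 1 + (-0.35) z + (0.266) z^2 = 0, i.e. a z^2 + b z + c = 0 with a = 0.266, b = -0.35, c = 1.
Discriminant D = b^2 - 4ac = (-0.35)^2 - 4*(0.266)*1 = 0.1225 - (1.064) = -0.9415.
D < 0, so the roots are the complex-conjugate pair z = (-b +/- i sqrt(-D)) / (2a) = 0.6579 +/- 1.8239i.
For a conjugate pair |z|^2 = z * conj(z) = (product of roots) = c/a = 1/(0.266) = 3.759398, so |z| = sqrt(3.759398) = 1.9389 for both roots.
Moduli of all roots: 1.9389, 1.9389.
All moduli strictly greater than 1? Yes.
Verdict: Stationary.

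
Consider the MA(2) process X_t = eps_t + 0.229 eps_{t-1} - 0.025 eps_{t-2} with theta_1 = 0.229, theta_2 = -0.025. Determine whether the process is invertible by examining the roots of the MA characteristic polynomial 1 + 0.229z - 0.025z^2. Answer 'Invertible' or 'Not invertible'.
\text{Invertible}

The MA(q) characteristic polynomial is P(z) = 1 + 0.229z - 0.025z^2.
Invertibility requires all roots to lie outside the unit circle, i.e. |z| > 1 for every root.
Set 1 + (0.229) z + (-0.025) z^2 = 0, i.e. a z^2 + b z + c = 0 with a = -0.025, b = 0.229, c = 1.
Discriminant D = b^2 - 4ac = (0.229)^2 - 4*(-0.025)*1 = 0.052441 - (-0.1) = 0.152441.
D >= 0, so the roots are real: z = (-b +/- sqrt(D)) / (2a) = (-0.229 +/- 0.390437) / (-0.05).
  z_1 = (-0.229 + 0.390437) / (-0.05) = -3.2287,   |z_1| = 3.2287.
  z_2 = (-0.229 - 0.390437) / (-0.05) = 12.3887,   |z_2| = 12.3887.
Moduli of all roots: 3.2287, 12.3887.
All moduli strictly greater than 1? Yes.
Verdict: Invertible.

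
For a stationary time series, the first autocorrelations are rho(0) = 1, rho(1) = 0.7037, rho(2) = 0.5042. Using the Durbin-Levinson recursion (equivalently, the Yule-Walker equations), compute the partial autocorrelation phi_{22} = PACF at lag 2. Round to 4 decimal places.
\phi_{22} = 0.0178

The PACF at lag k is phi_{kk}, the last component of the solution
to the Yule-Walker system G_k phi = r_k where
  (G_k)_{ij} = rho(|i - j|), (r_k)_i = rho(i), i,j = 1..k.
Equivalently, Durbin-Levinson gives phi_{kk} iteratively:
  phi_{11} = rho(1)
  phi_{kk} = [rho(k) - sum_{j=1..k-1} phi_{k-1,j} rho(k-j)]
            / [1 - sum_{j=1..k-1} phi_{k-1,j} rho(j)],
  phi_{k,j} = phi_{k-1,j} - phi_{kk} phi_{k-1,k-j},  j = 1..k-1.
Step k = 1:
  phi_11 = rho(1) = 0.7037.
Step k = 2:
  phi_22 = [rho(2) - phi_11 rho(1)] / [1 - phi_11 rho(1)] = [0.5042 - (0.7037)(0.7037)] / [1 - (0.7037)(0.7037)]
         = 0.00900631 / 0.50480631 = 0.0178.
Therefore phi_{22} = 0.0178.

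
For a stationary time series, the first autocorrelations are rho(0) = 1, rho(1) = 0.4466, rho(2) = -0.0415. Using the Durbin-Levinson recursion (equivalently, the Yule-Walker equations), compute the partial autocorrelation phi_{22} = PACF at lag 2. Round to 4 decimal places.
\phi_{22} = -0.3010

The PACF at lag k is phi_{kk}, the last component of the solution
to the Yule-Walker system G_k phi = r_k where
  (G_k)_{ij} = rho(|i - j|), (r_k)_i = rho(i), i,j = 1..k.
Equivalently, Durbin-Levinson gives phi_{kk} iteratively:
  phi_{11} = rho(1)
  phi_{kk} = [rho(k) - sum_{j=1..k-1} phi_{k-1,j} rho(k-j)]
            / [1 - sum_{j=1..k-1} phi_{k-1,j} rho(j)],
  phi_{k,j} = phi_{k-1,j} - phi_{kk} phi_{k-1,k-j},  j = 1..k-1.
Step k = 1:
  phi_11 = rho(1) = 0.4466.
Step k = 2:
  phi_22 = [rho(2) - phi_11 rho(1)] / [1 - phi_11 rho(1)] = [-0.0415 - (0.4466)(0.4466)] / [1 - (0.4466)(0.4466)]
         = -0.24095156 / 0.80054844 = -0.301.
Therefore phi_{22} = -0.3010.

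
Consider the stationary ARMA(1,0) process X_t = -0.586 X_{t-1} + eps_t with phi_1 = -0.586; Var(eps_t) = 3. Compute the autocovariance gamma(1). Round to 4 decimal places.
\gamma(1) = -2.6774

Multiply the model equation by X_{t-k} and take expectations. With theta_0 = psi_0 = 1 and psi_j the MA(infinity) weights, this gives
  gamma(k) - sum_i phi_i gamma(k-i) = c_k,
  c_k = sigma^2 * sum_{j=k..q} theta_j psi_{j-k}   (c_k = 0 for k > q),
using gamma(-m) = gamma(m).
Pure AR (q = 0): c_0 = sigma^2 = 3, c_k = 0 for k >= 1.
Equations for k = 0 and k = 1 (AR order 1):
  gamma(0) = phi_1 gamma(1) + c_0
  gamma(1) = phi_1 gamma(0) + c_1
Substituting the second into the first: gamma(0) (1 - phi_1^2) = c_0 + phi_1 c_1, so
  gamma(0) = c_0 / (1 - phi_1^2) = 3 / (1 - (-0.586)^2) = 3 / 0.656604 = 4.568964.
  gamma(1) = phi_1 gamma(0) = (-0.586)(4.568964) = -2.677413.
Therefore gamma(1) = -2.6774 (to 4 decimal places).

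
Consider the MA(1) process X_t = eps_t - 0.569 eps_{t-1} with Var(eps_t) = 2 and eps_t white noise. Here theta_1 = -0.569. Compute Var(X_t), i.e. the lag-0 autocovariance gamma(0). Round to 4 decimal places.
\gamma(0) = 2.6475

For an MA(q) process X_t = eps_t + sum_i theta_i eps_{t-i} with
Var(eps_t) = sigma^2, the variance is
  gamma(0) = sigma^2 * (1 + sum_i theta_i^2).
  sum_i theta_i^2 = (-0.569)^2 = 0.323761.
  gamma(0) = 2 * (1 + 0.323761) = 2 * 1.323761 = 2.647522, which rounds to 2.6475.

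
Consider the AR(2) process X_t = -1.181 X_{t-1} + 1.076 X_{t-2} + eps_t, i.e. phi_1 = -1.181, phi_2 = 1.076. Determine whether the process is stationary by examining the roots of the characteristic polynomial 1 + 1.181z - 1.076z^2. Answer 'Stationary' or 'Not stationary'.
\text{Not stationary}

The AR(p) characteristic polynomial is P(z) = 1 + 1.181z - 1.076z^2.
Stationarity requires all roots to lie outside the unit circle, i.e. |z| > 1 for every root.
Set 1 + (1.181) z + (-1.076) z^2 = 0, i.e. a z^2 + b z + c = 0 with a = -1.076, b = 1.181, c = 1.
Discriminant D = b^2 - 4ac = (1.181)^2 - 4*(-1.076)*1 = 1.394761 - (-4.304) = 5.698761.
D >= 0, so the roots are real: z = (-b +/- sqrt(D)) / (2a) = (-1.181 +/- 2.387208) / (-2.152).
  z_1 = (-1.181 + 2.387208) / (-2.152) = -0.5605,   |z_1| = 0.5605.
  z_2 = (-1.181 - 2.387208) / (-2.152) = 1.6581,   |z_2| = 1.6581.
Moduli of all roots: 0.5605, 1.6581.
All moduli strictly greater than 1? No.
Verdict: Not stationary.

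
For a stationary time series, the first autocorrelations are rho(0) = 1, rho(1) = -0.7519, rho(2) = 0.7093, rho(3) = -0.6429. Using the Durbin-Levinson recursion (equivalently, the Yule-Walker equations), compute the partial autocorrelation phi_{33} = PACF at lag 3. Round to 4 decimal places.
\phi_{33} = -0.0961

The PACF at lag k is phi_{kk}, the last component of the solution
to the Yule-Walker system G_k phi = r_k where
  (G_k)_{ij} = rho(|i - j|), (r_k)_i = rho(i), i,j = 1..k.
Equivalently, Durbin-Levinson gives phi_{kk} iteratively:
  phi_{11} = rho(1)
  phi_{kk} = [rho(k) - sum_{j=1..k-1} phi_{k-1,j} rho(k-j)]
            / [1 - sum_{j=1..k-1} phi_{k-1,j} rho(j)],
  phi_{k,j} = phi_{k-1,j} - phi_{kk} phi_{k-1,k-j},  j = 1..k-1.
Step k = 1:
  phi_11 = rho(1) = -0.7519.
Step k = 2:
  phi_22 = [rho(2) - phi_11 rho(1)] / [1 - phi_11 rho(1)] = [0.7093 - (-0.7519)(-0.7519)] / [1 - (-0.7519)(-0.7519)]
         = 0.14394639 / 0.43464639 = 0.33118.
  Update: phi_21 = phi_11 - phi_22 phi_11 = -0.7519 - (0.33118)(-0.7519) = -0.502885.
Step k = 3:
  phi_33 = [rho(3) - phi_21 rho(2) - phi_22 rho(1)] / [1 - phi_21 rho(1) - phi_22 rho(2)]
    numerator   = -0.6429 - (-0.502885)(0.7093) - (0.33118)(-0.7519) = -0.03718879
    denominator = 1 - (-0.502885)(-0.7519) - (0.33118)(0.7093) = 0.38697416
  phi_33 = -0.03718879 / 0.38697416 = -0.0961.
Therefore phi_{33} = -0.0961.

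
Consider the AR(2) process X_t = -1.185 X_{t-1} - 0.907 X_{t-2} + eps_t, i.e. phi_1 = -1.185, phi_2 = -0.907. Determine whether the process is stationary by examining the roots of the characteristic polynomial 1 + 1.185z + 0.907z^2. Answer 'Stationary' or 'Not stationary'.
\text{Stationary}

The AR(p) characteristic polynomial is P(z) = 1 + 1.185z + 0.907z^2.
Stationarity requires all roots to lie outside the unit circle, i.e. |z| > 1 for every root.
Set 1 + (1.185) z + (0.907) z^2 = 0, i.e. a z^2 + b z + c = 0 with a = 0.907, b = 1.185, c = 1.
Discriminant D = b^2 - 4ac = (1.185)^2 - 4*(0.907)*1 = 1.404225 - (3.628) = -2.223775.
D < 0, so the roots are the complex-conjugate pair z = (-b +/- i sqrt(-D)) / (2a) = -0.6533 +/- 0.8221i.
For a conjugate pair |z|^2 = z * conj(z) = (product of roots) = c/a = 1/(0.907) = 1.102536, so |z| = sqrt(1.102536) = 1.05 for both roots.
Moduli of all roots: 1.0500, 1.0500.
All moduli strictly greater than 1? Yes.
Verdict: Stationary.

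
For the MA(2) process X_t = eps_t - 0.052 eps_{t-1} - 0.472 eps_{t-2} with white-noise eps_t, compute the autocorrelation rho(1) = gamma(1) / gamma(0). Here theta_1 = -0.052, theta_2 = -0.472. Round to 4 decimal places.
\rho(1) = -0.0224

For an MA(q) process with theta_0 = 1, the autocovariance is
  gamma(k) = sigma^2 * sum_{i=0..q-k} theta_i * theta_{i+k},
and rho(k) = gamma(k) / gamma(0). Sigma^2 cancels.
  numerator   = (1)*(-0.052) + (-0.052)*(-0.472) = -0.027456.
  denominator = (1)^2 + (-0.052)^2 + (-0.472)^2 = 1.225488.
  rho(1) = -0.027456 / 1.225488 = -0.0224.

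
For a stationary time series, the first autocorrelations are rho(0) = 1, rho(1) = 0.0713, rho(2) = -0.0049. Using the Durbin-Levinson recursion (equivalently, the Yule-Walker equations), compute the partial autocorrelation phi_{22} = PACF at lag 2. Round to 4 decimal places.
\phi_{22} = -0.0100

The PACF at lag k is phi_{kk}, the last component of the solution
to the Yule-Walker system G_k phi = r_k where
  (G_k)_{ij} = rho(|i - j|), (r_k)_i = rho(i), i,j = 1..k.
Equivalently, Durbin-Levinson gives phi_{kk} iteratively:
  phi_{11} = rho(1)
  phi_{kk} = [rho(k) - sum_{j=1..k-1} phi_{k-1,j} rho(k-j)]
            / [1 - sum_{j=1..k-1} phi_{k-1,j} rho(j)],
  phi_{k,j} = phi_{k-1,j} - phi_{kk} phi_{k-1,k-j},  j = 1..k-1.
Step k = 1:
  phi_11 = rho(1) = 0.0713.
Step k = 2:
  phi_22 = [rho(2) - phi_11 rho(1)] / [1 - phi_11 rho(1)] = [-0.0049 - (0.0713)(0.0713)] / [1 - (0.0713)(0.0713)]
         = -0.00998369 / 0.99491631 = -0.01.
Therefore phi_{22} = -0.0100.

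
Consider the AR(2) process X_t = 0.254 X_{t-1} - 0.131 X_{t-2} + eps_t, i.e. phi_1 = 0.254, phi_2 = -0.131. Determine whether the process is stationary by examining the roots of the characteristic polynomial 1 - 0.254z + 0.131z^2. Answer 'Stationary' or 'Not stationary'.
\text{Stationary}

The AR(p) characteristic polynomial is P(z) = 1 - 0.254z + 0.131z^2.
Stationarity requires all roots to lie outside the unit circle, i.e. |z| > 1 for every root.
Set 1 + (-0.254) z + (0.131) z^2 = 0, i.e. a z^2 + b z + c = 0 with a = 0.131, b = -0.254, c = 1.
Discriminant D = b^2 - 4ac = (-0.254)^2 - 4*(0.131)*1 = 0.064516 - (0.524) = -0.459484.
D < 0, so the roots are the complex-conjugate pair z = (-b +/- i sqrt(-D)) / (2a) = 0.9695 +/- 2.5872i.
For a conjugate pair |z|^2 = z * conj(z) = (product of roots) = c/a = 1/(0.131) = 7.633588, so |z| = sqrt(7.633588) = 2.7629 for both roots.
Moduli of all roots: 2.7629, 2.7629.
All moduli strictly greater than 1? Yes.
Verdict: Stationary.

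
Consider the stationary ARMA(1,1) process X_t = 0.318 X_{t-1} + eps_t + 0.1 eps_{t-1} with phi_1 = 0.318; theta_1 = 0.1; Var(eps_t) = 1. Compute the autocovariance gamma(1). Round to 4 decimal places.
\gamma(1) = 0.4798

Multiply the model equation by X_{t-k} and take expectations. With theta_0 = psi_0 = 1 and psi_j the MA(infinity) weights, this gives
  gamma(k) - sum_i phi_i gamma(k-i) = c_k,
  c_k = sigma^2 * sum_{j=k..q} theta_j psi_{j-k}   (c_k = 0 for k > q),
using gamma(-m) = gamma(m).
psi-weights needed (psi_j = theta_j + sum_i phi_i psi_{j-i}):
  psi_1 = theta_1 + phi_1 = 0.1 + (0.318) = 0.418
Right-hand sides:
  c_0 = sigma^2 (1 + theta_1 psi_1) = 1 * (1 + (0.1)(0.418)) = 1 * 1.0418 = 1.0418
  c_1 = sigma^2 theta_1 = 1 * (0.1) = 0.1
  c_2 = 0
Equations for k = 0 and k = 1 (AR order 1):
  gamma(0) = phi_1 gamma(1) + c_0
  gamma(1) = phi_1 gamma(0) + c_1
Substituting the second into the first: gamma(0) (1 - phi_1^2) = c_0 + phi_1 c_1, so
  gamma(0) = (c_0 + phi_1 c_1) / (1 - phi_1^2) = (1.0418 + (0.318)(0.1)) / (1 - (0.318)^2) = 1.0736 / 0.898876 = 1.194381.
  gamma(1) = phi_1 gamma(0) + c_1 = (0.318)(1.194381) + (0.1) = 0.479813.
Therefore gamma(1) = 0.4798 (to 4 decimal places).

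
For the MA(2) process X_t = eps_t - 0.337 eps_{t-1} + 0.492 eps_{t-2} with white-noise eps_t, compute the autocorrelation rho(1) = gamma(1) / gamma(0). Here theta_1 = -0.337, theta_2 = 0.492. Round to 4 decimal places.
\rho(1) = -0.3709

For an MA(q) process with theta_0 = 1, the autocovariance is
  gamma(k) = sigma^2 * sum_{i=0..q-k} theta_i * theta_{i+k},
and rho(k) = gamma(k) / gamma(0). Sigma^2 cancels.
  numerator   = (1)*(-0.337) + (-0.337)*(0.492) = -0.502804.
  denominator = (1)^2 + (-0.337)^2 + (0.492)^2 = 1.355633.
  rho(1) = -0.502804 / 1.355633 = -0.3709.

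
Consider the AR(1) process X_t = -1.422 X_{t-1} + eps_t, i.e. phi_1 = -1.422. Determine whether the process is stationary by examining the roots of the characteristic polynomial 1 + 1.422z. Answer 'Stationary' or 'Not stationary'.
\text{Not stationary}

The AR(p) characteristic polynomial is P(z) = 1 + 1.422z.
Stationarity requires all roots to lie outside the unit circle, i.e. |z| > 1 for every root.
This is linear in z: 1 + (1.422) z = 0  =>  z = -1/(1.422) = -0.703235,  |z| = 0.703235.
Moduli of all roots: 0.7032.
All moduli strictly greater than 1? No.
Verdict: Not stationary.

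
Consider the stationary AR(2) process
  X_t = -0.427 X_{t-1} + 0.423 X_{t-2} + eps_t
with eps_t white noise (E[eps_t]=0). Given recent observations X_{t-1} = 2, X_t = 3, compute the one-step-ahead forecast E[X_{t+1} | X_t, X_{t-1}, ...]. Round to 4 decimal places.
E[X_{t+1} \mid \mathcal F_t] = -0.4350

For an AR(p) model X_t = c + sum_i phi_i X_{t-i} + eps_t, the
one-step-ahead conditional mean is
  E[X_{t+1} | X_t, ...] = c + sum_i phi_i X_{t+1-i}.
Substitute known values:
  E[X_{t+1} | ...] = (-0.427) * (3) + (0.423) * (2)
                   = -0.4350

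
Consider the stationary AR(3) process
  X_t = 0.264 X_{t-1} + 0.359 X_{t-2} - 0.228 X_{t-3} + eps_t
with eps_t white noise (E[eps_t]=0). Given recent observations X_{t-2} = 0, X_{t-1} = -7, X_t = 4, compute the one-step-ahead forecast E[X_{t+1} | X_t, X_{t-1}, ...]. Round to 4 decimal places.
E[X_{t+1} \mid \mathcal F_t] = -1.4570

For an AR(p) model X_t = c + sum_i phi_i X_{t-i} + eps_t, the
one-step-ahead conditional mean is
  E[X_{t+1} | X_t, ...] = c + sum_i phi_i X_{t+1-i}.
Substitute known values:
  E[X_{t+1} | ...] = (0.264) * (4) + (0.359) * (-7) + (-0.228) * (0)
                   = -1.4570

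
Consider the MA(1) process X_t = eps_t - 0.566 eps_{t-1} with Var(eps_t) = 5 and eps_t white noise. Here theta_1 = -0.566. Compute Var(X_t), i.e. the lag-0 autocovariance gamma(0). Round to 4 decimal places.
\gamma(0) = 6.6018

For an MA(q) process X_t = eps_t + sum_i theta_i eps_{t-i} with
Var(eps_t) = sigma^2, the variance is
  gamma(0) = sigma^2 * (1 + sum_i theta_i^2).
  sum_i theta_i^2 = (-0.566)^2 = 0.320356.
  gamma(0) = 5 * (1 + 0.320356) = 5 * 1.320356 = 6.60178, which rounds to 6.6018.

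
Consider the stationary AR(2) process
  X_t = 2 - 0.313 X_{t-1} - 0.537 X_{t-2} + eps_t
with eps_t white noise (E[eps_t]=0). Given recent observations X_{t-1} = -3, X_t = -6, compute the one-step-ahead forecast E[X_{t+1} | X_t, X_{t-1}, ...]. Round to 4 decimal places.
E[X_{t+1} \mid \mathcal F_t] = 5.4890

For an AR(p) model X_t = c + sum_i phi_i X_{t-i} + eps_t, the
one-step-ahead conditional mean is
  E[X_{t+1} | X_t, ...] = c + sum_i phi_i X_{t+1-i}.
Substitute known values:
  E[X_{t+1} | ...] = 2 + (-0.313) * (-6) + (-0.537) * (-3)
                   = 5.4890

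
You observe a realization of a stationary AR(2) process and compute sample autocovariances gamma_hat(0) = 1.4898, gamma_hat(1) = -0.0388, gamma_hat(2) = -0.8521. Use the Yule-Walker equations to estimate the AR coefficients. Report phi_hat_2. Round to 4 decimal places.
\hat\phi_{2} = -0.5730

The Yule-Walker equations for an AR(p) process read, in matrix form,
  Gamma_p phi = r_p,   with   (Gamma_p)_{ij} = gamma(|i - j|),
                       (r_p)_i = gamma(i),   i,j = 1..p.
Substitute the sample gammas (Toeplitz matrix and right-hand side of size 2):
  Gamma_p = [[1.4898, -0.0388], [-0.0388, 1.4898]]
  r_p     = [-0.0388, -0.8521]
Written out:
  1.4898 phi_1 - 0.0388 phi_2 = -0.0388
  -0.0388 phi_1 + 1.4898 phi_2 = -0.8521
Solve by Cramer's rule:
  det = gamma(0)^2 - gamma(1)^2 = (1.4898)^2 - (-0.0388)^2 = 2.21950404 - 0.00150544 = 2.2179986
  phi_hat_1 = [gamma(1) gamma(0) - gamma(1) gamma(2)] / det = [(-0.0388)(1.4898) - (-0.0388)(-0.8521)] / 2.2179986 = -0.09086572 / 2.2179986 = -0.041
  phi_hat_2 = [gamma(0) gamma(2) - gamma(1)^2] / det = [(1.4898)(-0.8521) - (-0.0388)^2] / 2.2179986 = -1.27096402 / 2.2179986 = -0.573
So phi_hat = [-0.0410, -0.5730].
Therefore phi_hat_2 = -0.5730.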